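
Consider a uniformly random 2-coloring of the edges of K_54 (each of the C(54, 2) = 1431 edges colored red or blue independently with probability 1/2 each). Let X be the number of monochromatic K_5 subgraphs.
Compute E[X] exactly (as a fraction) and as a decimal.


Let X = Σ_S X_S over the C(54, 5) = 3162510 subsets S of size 5, where X_S = 1 if the K_5 on S is monochromatic.
For a fixed S, the K_5 on S has C(5, 2) = 10 edges. P[all 10 edges red] = (1/2)^10, and likewise for blue, so P[monochromatic] = 2·(1/2)^10 = 2^{1 − 10} = 1/512.
By linearity of expectation: E[X] = C(54, 5) · 2^{1 − 10} = 3162510 · 1/512 = 1581255/256.
Numerically: E[X] ≈ 6176.777344.

E[X] = C(54,5)·2^(1−C(5,2)) = 1581255/256 ≈ 6176.777344.


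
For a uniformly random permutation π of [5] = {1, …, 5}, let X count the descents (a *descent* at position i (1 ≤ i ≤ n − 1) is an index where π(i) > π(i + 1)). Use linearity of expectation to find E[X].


Write X = Σ X_I over i = 1, …, 4, with X_I the indicator of one descent.
There are 4 indicators.
For each fixed i, the pair (π(i), π(i+1)) is a uniformly random ordered pair of distinct values from {1, …, 5}; by symmetry P[π(i) > π(i+1)] = 1/2.
By linearity: E[X] = 4 · (1/2) = (5 − 1) · (1/2) = 2 ≈ 2.0000.

E[X] = 2 = 2.0000.


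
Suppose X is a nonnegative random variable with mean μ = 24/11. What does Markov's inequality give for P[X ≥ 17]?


μ = E[X] = 24/11, a = 17.
Markov: P[X ≥ 17] ≤ μ/a = (24/11)/17 = 24/187.
Numerically: ≈ 0.1283.
(Since a = 17 > μ = 2.1818, the bound 24/187 is < 1 and informative.)

P[X ≥ 17] ≤ 24/187 ≈ 0.1283.


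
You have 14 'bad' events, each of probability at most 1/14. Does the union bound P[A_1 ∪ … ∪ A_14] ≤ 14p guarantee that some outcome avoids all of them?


Union bound: P[∪_{i=1}^{14} A_i] ≤ Σ_i P[A_i] ≤ 14·p = 14·(1/14) = 1.
Numerically: 1 ≈ 1.000000.
Is 1 < 1? NO.
Since the bound 1 is ≥ 1, the union bound is uninformative here; it does NOT by itself certify existence.

14·p = 1 ≈ 1.000000; existence NOT certified by the union bound.


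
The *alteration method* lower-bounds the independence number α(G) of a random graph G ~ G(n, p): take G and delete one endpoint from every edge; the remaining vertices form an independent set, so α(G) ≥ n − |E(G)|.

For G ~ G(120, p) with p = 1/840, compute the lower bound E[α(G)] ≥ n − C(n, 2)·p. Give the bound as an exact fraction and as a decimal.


E[|E(G)|] = C(120, 2)·p = 7140 · (1/840) = 17/2.
E[α(G)] ≥ n − E[|E(G)|] = 120 − 17/2 = 223/2.
Numerically: ≈ 111.5000.
(This is only a lower bound; the true E[α(G)] may be larger.)

E[α(G)] ≥ 223/2 ≈ 111.5000.


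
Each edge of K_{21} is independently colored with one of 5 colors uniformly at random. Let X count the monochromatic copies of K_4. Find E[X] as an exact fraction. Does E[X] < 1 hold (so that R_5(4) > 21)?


E[X] = C(21, 4) · 5^{1 − 6} = 5985 · 5^{−5} = 5985/3125.
As a reduced fraction: E[X] = 1197/625 ≈ 1.9152.
Is E[X] < 1? NO.
Since E[X] ≥ 1, the first-moment bound is inconclusive at n = 21; it does NOT by itself certify R_5(4) > 21.

E[X] = 1197/625 ≈ 1.9152; E[X] ≥ 1; first-moment method inconclusive here.


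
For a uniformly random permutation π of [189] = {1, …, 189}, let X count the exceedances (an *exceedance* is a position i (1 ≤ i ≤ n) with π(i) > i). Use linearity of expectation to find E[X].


Write X = Σ_{i=1}^{189} X_i, where X_i = 1_{π(i) > i}.
For each fixed i, π(i) is uniform over {1, …, 189} (marginal of a uniform permutation), so P[π(i) > i] = (n − i)/n. Summing: Σ_{i=1}^{189} (n − i)/n = (0 + 1 + … + 188)/189 = 189(189 − 1)/(2·189) = (189 − 1)/2.
Hence E[X] = Σ_{i=1}^{189} (189 − i)/189 = 94 ≈ 94.000000.

E[X] = 94 = 94.000000.


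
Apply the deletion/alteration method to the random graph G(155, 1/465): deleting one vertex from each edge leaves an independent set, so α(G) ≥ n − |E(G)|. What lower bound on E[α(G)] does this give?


E[|E(G)|] = C(155, 2)·p = 11935 · (1/465) = 77/3.
E[α(G)] ≥ n − E[|E(G)|] = 155 − 77/3 = 388/3.
Numerically: ≈ 129.3333.
(This is only a lower bound; the true E[α(G)] may be larger.)

E[α(G)] ≥ 388/3 ≈ 129.3333.


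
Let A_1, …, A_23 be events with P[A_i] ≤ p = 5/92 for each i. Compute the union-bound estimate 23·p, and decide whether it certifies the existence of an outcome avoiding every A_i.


Union bound: P[∪_{i=1}^{23} A_i] ≤ Σ_i P[A_i] ≤ 23·p = 23·(5/92) = 5/4.
Numerically: 5/4 ≈ 1.250.
Is 5/4 < 1? NO.
Since the bound 5/4 is ≥ 1, the union bound is uninformative here; it does NOT by itself certify existence.

23·p = 5/4 ≈ 1.250; existence NOT certified by the union bound.


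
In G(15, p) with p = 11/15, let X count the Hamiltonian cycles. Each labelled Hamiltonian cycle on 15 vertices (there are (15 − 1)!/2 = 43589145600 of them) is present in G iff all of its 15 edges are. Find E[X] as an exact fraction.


K_15 has (15 − 1)!/2 = 43589145600 labelled Hamiltonian cycles.
For each such Hamiltonian cycle H, let X_H = 1 if all 15 edges of H are present in G. Then P[X_H = 1] = p^{15} = (11/15)^{15} = 4177248169415651/437893890380859375.
By linearity: E[X] = Σ_H E[X_H] = 43589145600 · p^{15} = 43589145600 · 4177248169415651/437893890380859375 = 29972457393249757754368/72081298828125.
Numerically: E[X] ≈ 4.16e+08.

E[X] = 43589145600 · (11/15)^{15} = 29972457393249757754368/72081298828125 ≈ 4.16e+08.


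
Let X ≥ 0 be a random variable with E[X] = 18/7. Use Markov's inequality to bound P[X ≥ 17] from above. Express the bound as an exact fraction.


μ = E[X] = 18/7, a = 17.
Markov: P[X ≥ 17] ≤ μ/a = (18/7)/17 = 18/119.
Numerically: ≈ 0.151.
(Since a = 17 > μ = 2.571, the bound 18/119 is < 1 and informative.)

P[X ≥ 17] ≤ 18/119 ≈ 0.151.


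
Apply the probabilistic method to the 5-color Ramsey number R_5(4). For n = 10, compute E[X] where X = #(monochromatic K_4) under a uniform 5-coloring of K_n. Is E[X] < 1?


E[X] = C(10, 4) · 5^{1 − 6} = 210 · 5^{−5} = 210/3125.
As a reduced fraction: E[X] = 42/625 ≈ 0.067200.
Is E[X] < 1? YES.
Since E[X] < 1, there exists a 5-coloring of K_{10} with no monochromatic K_4; hence R_5(4) > 10.

E[X] = 42/625 ≈ 0.067200; E[X] < 1, so R_5(4) > 10.


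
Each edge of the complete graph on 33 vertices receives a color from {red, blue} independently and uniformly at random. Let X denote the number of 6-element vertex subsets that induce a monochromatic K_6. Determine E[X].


Let X = Σ_S X_S over the C(33, 6) = 1107568 subsets S of size 6, where X_S = 1 if the K_6 on S is monochromatic.
For a fixed S, the K_6 on S has C(6, 2) = 15 edges. P[all 15 edges red] = (1/2)^15, and likewise for blue, so P[monochromatic] = 2·(1/2)^15 = 2^{1 − 15} = 1/16384.
Summing: E[X] = C(33, 6) · 2^{1 − 15} = 1107568 · 1/16384 = 69223/1024.
Numerically: E[X] ≈ 67.601.

E[X] = C(33,6)·2^(1−C(6,2)) = 69223/1024 ≈ 67.601.


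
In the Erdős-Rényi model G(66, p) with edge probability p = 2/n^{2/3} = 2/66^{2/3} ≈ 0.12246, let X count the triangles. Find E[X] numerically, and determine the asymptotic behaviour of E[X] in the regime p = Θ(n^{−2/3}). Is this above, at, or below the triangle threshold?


Number of potential triangles: C(66, 3) = 45760.
Each occurs with probability p³ ≈ (0.12246)³ ≈ 1.8365473e-03.
By linearity: E[X] = C(66, 3)·p³ ≈ 45760 · 1.8365473e-03 ≈ 84.04040.
Since α = 2/3 < 1, p = c/n^{2/3} ≫ 1/n is above the triangle threshold p ~ 1/n. Asymptotically E[X] ~ (c³/6)·n^{3(1−α)} = (2³/6)·n^{1} → ∞; triangles are abundant w.h.p.

E[X] ≈ 84.04040; in regime p = Θ(1/n^{2/3}) E[X] diverges (above the triangle threshold p ~ 1/n).


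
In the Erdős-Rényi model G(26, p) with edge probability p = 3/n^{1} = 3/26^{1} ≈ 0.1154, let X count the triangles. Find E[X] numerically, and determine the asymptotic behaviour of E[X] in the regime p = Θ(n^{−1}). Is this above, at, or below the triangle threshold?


Number of potential triangles: C(26, 3) = 2600.
Each occurs with probability p³ ≈ (0.1154)³ ≈ 1.536186e-03.
By linearity: E[X] = C(26, 3)·p³ ≈ 2600 · 1.536186e-03 ≈ 3.9941.
Here α = 1, so p = 3/n is exactly at the triangle threshold p ~ 1/n. Asymptotically E[X] → c³/6 = 3³/6 = 9/2 ≈ 4.5000, a bounded constant. In this regime the triangle count is asymptotically Poisson(c³/6).

E[X] ≈ 3.9941; in regime p = Θ(1/n^{1}) E[X] stays bounded (at the triangle threshold p ~ 1/n).


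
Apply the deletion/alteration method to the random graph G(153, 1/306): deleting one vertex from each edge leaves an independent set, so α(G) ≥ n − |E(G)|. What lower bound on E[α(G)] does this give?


E[|E(G)|] = C(153, 2)·p = 11628 · (1/306) = 38.
E[α(G)] ≥ n − E[|E(G)|] = 153 − 38 = 115.
Numerically: ≈ 115.000.
(This is only a lower bound; the true E[α(G)] may be larger.)

E[α(G)] ≥ 115 ≈ 115.000.


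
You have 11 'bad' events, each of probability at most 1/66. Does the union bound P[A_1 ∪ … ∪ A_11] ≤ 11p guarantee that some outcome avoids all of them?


Union bound: P[∪_{i=1}^{11} A_i] ≤ Σ_i P[A_i] ≤ 11·p = 11·(1/66) = 1/6.
Numerically: 1/6 ≈ 0.167.
Is 1/6 < 1? YES.
Since P[∪ A_i] ≤ 1/6 < 1, the complement has P[∩ A_i^c] ≥ 1 − 1/6 = 5/6 > 0, so some outcome avoids every A_i.

11·p = 1/6 ≈ 0.167; existence CERTIFIED by the union bound.


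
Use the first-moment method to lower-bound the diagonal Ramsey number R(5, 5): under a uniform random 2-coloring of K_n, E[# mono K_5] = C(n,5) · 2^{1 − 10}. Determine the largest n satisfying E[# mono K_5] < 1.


We need C(n, 5) · 2^{1 − 10} < 1, i.e. C(n, 5) < 2^{10 − 1} = 512.
Check values of n near the boundary:
  n = 8: C(8, 5) = 56; 56 < 512? YES
  n = 9: C(9, 5) = 126; 126 < 512? YES
  n = 10: C(10, 5) = 252; 252 < 512? YES
  n = 11: C(11, 5) = 462; 462 < 512? YES
  n = 12: C(12, 5) = 792; 792 < 512? NO
  n = 13: C(13, 5) = 1287; 1287 < 512? NO
  n = 14: C(14, 5) = 2002; 2002 < 512? NO
The largest n with C(n, 5) < 512 is n = 11 (where E[X] = 231/256 ≈ 0.902). Hence R(5, 5) > 11, i.e. R(5, 5) ≥ 12.

Largest n = 11; hence R(5, 5) > 11.


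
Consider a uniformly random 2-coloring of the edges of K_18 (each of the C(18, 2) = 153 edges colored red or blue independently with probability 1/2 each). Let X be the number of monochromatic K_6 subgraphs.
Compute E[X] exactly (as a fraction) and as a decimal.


Let X = Σ_S X_S over the C(18, 6) = 18564 subsets S of size 6, where X_S = 1 if the K_6 on S is monochromatic.
For a fixed S, the K_6 on S has C(6, 2) = 15 edges. P[all 15 edges red] = (1/2)^15, and likewise for blue, so P[monochromatic] = 2·(1/2)^15 = 2^{1 − 15} = 1/16384.
By linearity of expectation: E[X] = C(18, 6) · 2^{1 − 15} = 18564 · 1/16384 = 4641/4096.
Numerically: E[X] ≈ 1.133.

E[X] = C(18,6)·2^(1−C(6,2)) = 4641/4096 ≈ 1.133.


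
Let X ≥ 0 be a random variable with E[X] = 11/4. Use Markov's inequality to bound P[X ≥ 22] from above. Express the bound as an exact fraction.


μ = E[X] = 11/4, a = 22.
Markov: P[X ≥ 22] ≤ μ/a = (11/4)/22 = 1/8.
Numerically: ≈ 0.125.
(Since a = 22 > μ = 2.750, the bound 1/8 is < 1 and informative.)

P[X ≥ 22] ≤ 1/8 ≈ 0.125.


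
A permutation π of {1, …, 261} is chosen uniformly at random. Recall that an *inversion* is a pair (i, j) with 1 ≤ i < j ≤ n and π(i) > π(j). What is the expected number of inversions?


Write X = Σ X_I over the C(261, 2) = 33930 pairs i < j, with X_I the indicator of one inversion.
There are 33930 indicators.
For each fixed pair i < j, the values π(i) and π(j) are two distinct elements of {1, …, 261} in uniformly random order; by symmetry P[π(i) > π(j)] = 1/2.
By linearity: E[X] = 33930 · (1/2) = C(261, 2) · (1/2) = 33930/2 = 16965 ≈ 16965.000.

E[X] = 16965 = 16965.000.


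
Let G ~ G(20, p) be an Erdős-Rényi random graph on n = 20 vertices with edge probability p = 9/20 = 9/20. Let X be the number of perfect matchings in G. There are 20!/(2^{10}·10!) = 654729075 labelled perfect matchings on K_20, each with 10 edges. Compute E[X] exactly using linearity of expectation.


K_20 has 20!/(2^{10}·10!) = 654729075 labelled perfect matchings.
For each such perfect matching H, let X_H = 1 if all 10 edges of H are present in G. Then P[X_H = 1] = p^{10} = (9/20)^{10} = 3486784401/10240000000000.
Summing the indicators: E[X] = Σ_H E[X_H] = 654729075 · p^{10} = 654729075 · 3486784401/10240000000000 = 91315965023646363/409600000000.
Numerically: E[X] ≈ 222939.

E[X] = 654729075 · (9/20)^{10} = 91315965023646363/409600000000 ≈ 222939.


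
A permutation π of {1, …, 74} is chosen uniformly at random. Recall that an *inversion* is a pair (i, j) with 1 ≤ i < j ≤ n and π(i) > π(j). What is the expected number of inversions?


Write X = Σ X_I over the C(74, 2) = 2701 pairs i < j, with X_I the indicator of one inversion.
There are 2701 indicators.
For each fixed pair i < j, the values π(i) and π(j) are two distinct elements of {1, …, 74} in uniformly random order; by symmetry P[π(i) > π(j)] = 1/2.
By linearity: E[X] = 2701 · (1/2) = C(74, 2) · (1/2) = 2701/2 = 2701/2 ≈ 1350.500.

E[X] = 2701/2 = 1350.500.


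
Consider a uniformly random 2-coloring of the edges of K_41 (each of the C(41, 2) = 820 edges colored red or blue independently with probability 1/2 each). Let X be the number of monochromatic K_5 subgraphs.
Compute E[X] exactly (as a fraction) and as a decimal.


Let X = Σ_S X_S over the C(41, 5) = 749398 subsets S of size 5, where X_S = 1 if the K_5 on S is monochromatic.
For a fixed S, the K_5 on S has C(5, 2) = 10 edges. P[all 10 edges red] = (1/2)^10, and likewise for blue, so P[monochromatic] = 2·(1/2)^10 = 2^{1 − 10} = 1/512.
By linearity: E[X] = C(41, 5) · 2^{1 − 10} = 749398 · 1/512 = 374699/256.
Numerically: E[X] ≈ 1463.6680.

E[X] = C(41,5)·2^(1−C(5,2)) = 374699/256 ≈ 1463.6680.


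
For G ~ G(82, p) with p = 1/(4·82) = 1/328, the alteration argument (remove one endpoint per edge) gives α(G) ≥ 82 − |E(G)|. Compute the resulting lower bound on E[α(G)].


E[|E(G)|] = C(82, 2)·p = 3321 · (1/328) = 81/8.
E[α(G)] ≥ n − E[|E(G)|] = 82 − 81/8 = 575/8.
Numerically: ≈ 71.8750.
(This is only a lower bound; the true E[α(G)] may be larger.)

E[α(G)] ≥ 575/8 ≈ 71.8750.


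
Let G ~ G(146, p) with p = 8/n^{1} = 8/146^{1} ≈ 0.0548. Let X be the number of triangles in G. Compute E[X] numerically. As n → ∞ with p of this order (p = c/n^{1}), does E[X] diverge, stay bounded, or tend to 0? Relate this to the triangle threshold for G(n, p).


Number of potential triangles: C(146, 3) = 508080.
Each occurs with probability p³ ≈ (0.0548)³ ≈ 1.64517e-04.
By linearity: E[X] = C(146, 3)·p³ ≈ 508080 · 1.64517e-04 ≈ 83.588.
Here α = 1, so p = 8/n is exactly at the triangle threshold p ~ 1/n. Asymptotically E[X] → c³/6 = 8³/6 = 256/3 ≈ 85.333, a bounded constant. In this regime the triangle count is asymptotically Poisson(c³/6).

E[X] ≈ 83.588; in regime p = Θ(1/n^{1}) E[X] stays bounded (at the triangle threshold p ~ 1/n).


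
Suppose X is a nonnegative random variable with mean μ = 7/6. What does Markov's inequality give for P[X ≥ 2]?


μ = E[X] = 7/6, a = 2.
Markov: P[X ≥ 2] ≤ μ/a = (7/6)/2 = 7/12.
Numerically: ≈ 0.58333.
(Since a = 2 > μ = 1.16667, the bound 7/12 is < 1 and informative.)

P[X ≥ 2] ≤ 7/12 ≈ 0.58333.


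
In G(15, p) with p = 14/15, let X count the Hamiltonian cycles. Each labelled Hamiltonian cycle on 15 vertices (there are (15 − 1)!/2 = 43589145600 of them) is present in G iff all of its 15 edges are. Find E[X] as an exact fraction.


K_15 has (15 − 1)!/2 = 43589145600 labelled Hamiltonian cycles.
For each such Hamiltonian cycle H, let X_H = 1 if all 15 edges of H are present in G. Then P[X_H = 1] = p^{15} = (14/15)^{15} = 155568095557812224/437893890380859375.
By linearity of expectation: E[X] = Σ_H E[X_H] = 43589145600 · p^{15} = 43589145600 · 155568095557812224/437893890380859375 = 1116227221067356419653632/72081298828125.
Numerically: E[X] ≈ 1.54857e+10.

E[X] = 43589145600 · (14/15)^{15} = 1116227221067356419653632/72081298828125 ≈ 1.54857e+10.


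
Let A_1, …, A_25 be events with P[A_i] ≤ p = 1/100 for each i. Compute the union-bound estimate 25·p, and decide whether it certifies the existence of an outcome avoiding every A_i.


Union bound: P[∪_{i=1}^{25} A_i] ≤ Σ_i P[A_i] ≤ 25·p = 25·(1/100) = 1/4.
Numerically: 1/4 ≈ 0.2500000.
Is 1/4 < 1? YES.
Since P[∪ A_i] ≤ 1/4 < 1, the complement has P[∩ A_i^c] ≥ 1 − 1/4 = 3/4 > 0, so some outcome avoids every A_i.

25·p = 1/4 ≈ 0.2500000; existence CERTIFIED by the union bound.


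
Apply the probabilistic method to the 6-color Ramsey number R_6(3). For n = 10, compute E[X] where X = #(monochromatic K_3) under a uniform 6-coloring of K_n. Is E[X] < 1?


E[X] = C(10, 3) · 6^{1 − 3} = 120 · 6^{−2} = 120/36.
As a reduced fraction: E[X] = 10/3 ≈ 3.333333.
Is E[X] < 1? NO.
Since E[X] ≥ 1, the first-moment bound is inconclusive at n = 10; it does NOT by itself certify R_6(3) > 10.

E[X] = 10/3 ≈ 3.333333; E[X] ≥ 1; first-moment method inconclusive here.


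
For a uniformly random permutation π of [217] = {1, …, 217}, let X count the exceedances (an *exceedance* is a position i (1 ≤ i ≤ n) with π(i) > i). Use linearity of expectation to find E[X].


Write X = Σ_{i=1}^{217} X_i, where X_i = 1_{π(i) > i}.
For each fixed i, π(i) is uniform over {1, …, 217} (marginal of a uniform permutation), so P[π(i) > i] = (n − i)/n. Summing: Σ_{i=1}^{217} (n − i)/n = (0 + 1 + … + 216)/217 = 217(217 − 1)/(2·217) = (217 − 1)/2.
Hence E[X] = Σ_{i=1}^{217} (217 − i)/217 = 108 ≈ 108.000000.

E[X] = 108 = 108.000000.


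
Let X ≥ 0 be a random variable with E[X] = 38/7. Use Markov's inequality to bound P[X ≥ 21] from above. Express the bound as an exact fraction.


μ = E[X] = 38/7, a = 21.
Markov: P[X ≥ 21] ≤ μ/a = (38/7)/21 = 38/147.
Numerically: ≈ 0.259.
(Since a = 21 > μ = 5.429, the bound 38/147 is < 1 and informative.)

P[X ≥ 21] ≤ 38/147 ≈ 0.259.


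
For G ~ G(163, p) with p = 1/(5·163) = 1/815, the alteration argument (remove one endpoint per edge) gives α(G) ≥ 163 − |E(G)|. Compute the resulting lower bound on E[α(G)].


E[|E(G)|] = C(163, 2)·p = 13203 · (1/815) = 81/5.
E[α(G)] ≥ n − E[|E(G)|] = 163 − 81/5 = 734/5.
Numerically: ≈ 146.80000.
(This is only a lower bound; the true E[α(G)] may be larger.)

E[α(G)] ≥ 734/5 ≈ 146.80000.


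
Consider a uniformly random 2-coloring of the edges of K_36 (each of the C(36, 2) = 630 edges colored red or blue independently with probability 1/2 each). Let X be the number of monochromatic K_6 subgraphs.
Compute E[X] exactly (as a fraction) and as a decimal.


Let X = Σ_S X_S over the C(36, 6) = 1947792 subsets S of size 6, where X_S = 1 if the K_6 on S is monochromatic.
For a fixed S, the K_6 on S has C(6, 2) = 15 edges. P[all 15 edges red] = (1/2)^15, and likewise for blue, so P[monochromatic] = 2·(1/2)^15 = 2^{1 − 15} = 1/16384.
By linearity: E[X] = C(36, 6) · 2^{1 − 15} = 1947792 · 1/16384 = 121737/1024.
Numerically: E[X] ≈ 118.8838.

E[X] = C(36,6)·2^(1−C(6,2)) = 121737/1024 ≈ 118.8838.


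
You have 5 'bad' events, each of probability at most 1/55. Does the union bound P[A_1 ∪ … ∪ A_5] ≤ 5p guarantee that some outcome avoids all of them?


Union bound: P[∪_{i=1}^{5} A_i] ≤ Σ_i P[A_i] ≤ 5·p = 5·(1/55) = 1/11.
Numerically: 1/11 ≈ 0.09091.
Is 1/11 < 1? YES.
Since P[∪ A_i] ≤ 1/11 < 1, the complement has P[∩ A_i^c] ≥ 1 − 1/11 = 10/11 > 0, so some outcome avoids every A_i.

5·p = 1/11 ≈ 0.09091; existence CERTIFIED by the union bound.


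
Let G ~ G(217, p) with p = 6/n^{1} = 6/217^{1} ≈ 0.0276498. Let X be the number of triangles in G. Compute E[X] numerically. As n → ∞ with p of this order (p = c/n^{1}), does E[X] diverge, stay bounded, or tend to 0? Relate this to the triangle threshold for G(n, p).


Number of potential triangles: C(217, 3) = 1679580.
Each occurs with probability p³ ≈ (0.0276498)³ ≈ 2.11385187e-05.
By linearity: E[X] = C(217, 3)·p³ ≈ 1679580 · 2.11385187e-05 ≈ 35.503833.
Here α = 1, so p = 6/n is exactly at the triangle threshold p ~ 1/n. Asymptotically E[X] → c³/6 = 6³/6 = 36 ≈ 36.000000, a bounded constant. In this regime the triangle count is asymptotically Poisson(c³/6).

E[X] ≈ 35.503833; in regime p = Θ(1/n^{1}) E[X] stays bounded (at the triangle threshold p ~ 1/n).


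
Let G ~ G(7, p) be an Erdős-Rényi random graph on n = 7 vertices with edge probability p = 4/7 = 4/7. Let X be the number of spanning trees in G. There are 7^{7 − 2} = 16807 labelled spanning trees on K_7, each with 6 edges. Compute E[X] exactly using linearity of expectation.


K_7 has 7^{7 − 2} = 16807 labelled spanning trees.
For each such spanning tree H, let X_H = 1 if all 6 edges of H are present in G. Then P[X_H = 1] = p^{6} = (4/7)^{6} = 4096/117649.
By linearity: E[X] = Σ_H E[X_H] = 16807 · p^{6} = 16807 · 4096/117649 = 4096/7.
Numerically: E[X] ≈ 585.1.

E[X] = 16807 · (4/7)^{6} = 4096/7 ≈ 585.1.


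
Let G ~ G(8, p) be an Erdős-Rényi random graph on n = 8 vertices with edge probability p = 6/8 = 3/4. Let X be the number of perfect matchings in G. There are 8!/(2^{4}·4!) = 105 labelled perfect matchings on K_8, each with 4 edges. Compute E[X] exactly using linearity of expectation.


K_8 has 8!/(2^{4}·4!) = 105 labelled perfect matchings.
For each such perfect matching H, let X_H = 1 if all 4 edges of H are present in G. Then P[X_H = 1] = p^{4} = (3/4)^{4} = 81/256.
By linearity: E[X] = Σ_H E[X_H] = 105 · p^{4} = 105 · 81/256 = 8505/256.
Numerically: E[X] ≈ 33.22.

E[X] = 105 · (3/4)^{4} = 8505/256 ≈ 33.22.


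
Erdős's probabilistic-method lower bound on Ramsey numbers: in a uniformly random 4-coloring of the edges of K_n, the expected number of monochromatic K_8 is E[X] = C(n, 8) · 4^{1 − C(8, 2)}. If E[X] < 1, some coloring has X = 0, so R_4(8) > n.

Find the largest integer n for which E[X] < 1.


We need C(n, 8) · 4^{1 − 28} < 1, i.e. C(n, 8) < 4^{28 − 1} = 18014398509481984.
Check values of n near the boundary:
  n = 403: C(403, 8) = 16090020602228430; 16090020602228430 < 18014398509481984? YES
  n = 404: C(404, 8) = 16415071523485570; 16415071523485570 < 18014398509481984? YES
  n = 405: C(405, 8) = 16745853821188050; 16745853821188050 < 18014398509481984? YES
  n = 406: C(406, 8) = 17082453897995850; 17082453897995850 < 18014398509481984? YES
  n = 407: C(407, 8) = 17424959239309050; 17424959239309050 < 18014398509481984? YES
  n = 408: C(408, 8) = 17773458424095231; 17773458424095231 < 18014398509481984? YES
  n = 409: C(409, 8) = 18128041135797879; 18128041135797879 < 18014398509481984? NO
  n = 410: C(410, 8) = 18488798173326195; 18488798173326195 < 18014398509481984? NO
The largest n with C(n, 8) < 18014398509481984 is n = 408 (where E[X] = 17773458424095231/18014398509481984 ≈ 0.987). Hence R_4(8) > 408, i.e. R_4(8) ≥ 409.

Largest n = 408; hence R_4(8) > 408.


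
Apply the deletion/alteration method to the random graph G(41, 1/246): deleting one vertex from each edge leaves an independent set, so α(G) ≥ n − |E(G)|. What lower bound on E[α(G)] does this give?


E[|E(G)|] = C(41, 2)·p = 820 · (1/246) = 10/3.
E[α(G)] ≥ n − E[|E(G)|] = 41 − 10/3 = 113/3.
Numerically: ≈ 37.66667.
(This is only a lower bound; the true E[α(G)] may be larger.)

E[α(G)] ≥ 113/3 ≈ 37.66667.


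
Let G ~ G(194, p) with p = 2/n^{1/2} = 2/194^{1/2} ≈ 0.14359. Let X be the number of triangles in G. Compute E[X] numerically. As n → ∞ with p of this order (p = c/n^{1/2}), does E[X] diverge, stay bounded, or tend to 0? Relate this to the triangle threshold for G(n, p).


Number of potential triangles: C(194, 3) = 1198144.
Each occurs with probability p³ ≈ (0.14359)³ ≈ 2.9606522e-03.
By linearity: E[X] = C(194, 3)·p³ ≈ 1198144 · 2.9606522e-03 ≈ 3547.28767.
Since α = 1/2 < 1, p = c/n^{1/2} ≫ 1/n is above the triangle threshold p ~ 1/n. Asymptotically E[X] ~ (c³/6)·n^{3(1−α)} = (2³/6)·n^{1.5} → ∞; triangles are abundant w.h.p.

E[X] ≈ 3547.28767; in regime p = Θ(1/n^{1/2}) E[X] diverges (above the triangle threshold p ~ 1/n).


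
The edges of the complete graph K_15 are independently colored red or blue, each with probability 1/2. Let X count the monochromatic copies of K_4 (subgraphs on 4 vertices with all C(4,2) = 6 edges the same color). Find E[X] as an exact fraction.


Let X = Σ_S X_S over the C(15, 4) = 1365 subsets S of size 4, where X_S = 1 if the K_4 on S is monochromatic.
For a fixed S, the K_4 on S has C(4, 2) = 6 edges. P[all 6 edges red] = (1/2)^6, and likewise for blue, so P[monochromatic] = 2·(1/2)^6 = 2^{1 − 6} = 1/32.
By linearity of expectation: E[X] = C(15, 4) · 2^{1 − 6} = 1365 · 1/32 = 1365/32.
Numerically: E[X] ≈ 42.656.

E[X] = C(15,4)·2^(1−C(4,2)) = 1365/32 ≈ 42.656.


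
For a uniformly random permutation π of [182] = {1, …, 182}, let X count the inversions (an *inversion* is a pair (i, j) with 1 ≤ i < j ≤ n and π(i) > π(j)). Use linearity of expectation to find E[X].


Write X = Σ X_I over the C(182, 2) = 16471 pairs i < j, with X_I the indicator of one inversion.
There are 16471 indicators.
For each fixed pair i < j, the values π(i) and π(j) are two distinct elements of {1, …, 182} in uniformly random order; by symmetry P[π(i) > π(j)] = 1/2.
By linearity: E[X] = 16471 · (1/2) = C(182, 2) · (1/2) = 16471/2 = 16471/2 ≈ 8235.50000.

E[X] = 16471/2 = 8235.50000.


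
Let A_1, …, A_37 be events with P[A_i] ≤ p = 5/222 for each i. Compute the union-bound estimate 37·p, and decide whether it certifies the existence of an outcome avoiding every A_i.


Union bound: P[∪_{i=1}^{37} A_i] ≤ Σ_i P[A_i] ≤ 37·p = 37·(5/222) = 5/6.
Numerically: 5/6 ≈ 0.83333.
Is 5/6 < 1? YES.
Since P[∪ A_i] ≤ 5/6 < 1, the complement has P[∩ A_i^c] ≥ 1 − 5/6 = 1/6 > 0, so some outcome avoids every A_i.

37·p = 5/6 ≈ 0.83333; existence CERTIFIED by the union bound.


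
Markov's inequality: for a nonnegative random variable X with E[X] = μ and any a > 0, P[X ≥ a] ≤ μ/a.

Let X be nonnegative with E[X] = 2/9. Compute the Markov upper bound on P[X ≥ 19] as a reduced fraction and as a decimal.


μ = E[X] = 2/9, a = 19.
Markov: P[X ≥ 19] ≤ μ/a = (2/9)/19 = 2/171.
Numerically: ≈ 0.011696.
(Since a = 19 > μ = 0.222222, the bound 2/171 is < 1 and informative.)

P[X ≥ 19] ≤ 2/171 ≈ 0.011696.


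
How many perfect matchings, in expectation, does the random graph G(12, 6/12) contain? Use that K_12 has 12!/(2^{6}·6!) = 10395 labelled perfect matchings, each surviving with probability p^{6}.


K_12 has 12!/(2^{6}·6!) = 10395 labelled perfect matchings.
For each such perfect matching H, let X_H = 1 if all 6 edges of H are present in G. Then P[X_H = 1] = p^{6} = (1/2)^{6} = 1/64.
By linearity: E[X] = Σ_H E[X_H] = 10395 · p^{6} = 10395 · 1/64 = 10395/64.
Numerically: E[X] ≈ 162.

E[X] = 10395 · (1/2)^{6} = 10395/64 ≈ 162.


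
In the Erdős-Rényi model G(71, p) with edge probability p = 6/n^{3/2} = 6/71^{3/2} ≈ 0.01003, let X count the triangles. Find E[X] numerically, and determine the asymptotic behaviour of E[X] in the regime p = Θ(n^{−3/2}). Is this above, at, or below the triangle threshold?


Number of potential triangles: C(71, 3) = 57155.
Each occurs with probability p³ ≈ (0.01003)³ ≈ 1.008768e-06.
By linearity: E[X] = C(71, 3)·p³ ≈ 57155 · 1.008768e-06 ≈ 0.0577.
Since α = 3/2 > 1, p = c/n^{3/2} = o(1/n) is below the triangle threshold p ~ 1/n. Asymptotically E[X] ~ (c³/6)·n^{3(1−α)} = (6³/6)·n^{-1.5} → 0, so by Markov's inequality G has no triangles w.h.p.

E[X] ≈ 0.0577; in regime p = Θ(1/n^{3/2}) E[X] tends to 0 (below the triangle threshold p ~ 1/n).


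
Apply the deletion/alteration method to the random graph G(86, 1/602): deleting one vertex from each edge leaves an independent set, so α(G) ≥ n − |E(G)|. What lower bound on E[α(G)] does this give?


E[|E(G)|] = C(86, 2)·p = 3655 · (1/602) = 85/14.
E[α(G)] ≥ n − E[|E(G)|] = 86 − 85/14 = 1119/14.
Numerically: ≈ 79.92857.
(This is only a lower bound; the true E[α(G)] may be larger.)

E[α(G)] ≥ 1119/14 ≈ 79.92857.


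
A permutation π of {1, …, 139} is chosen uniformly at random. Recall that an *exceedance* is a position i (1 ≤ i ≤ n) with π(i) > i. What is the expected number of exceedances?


Write X = Σ_{i=1}^{139} X_i, where X_i = 1_{π(i) > i}.
For each fixed i, π(i) is uniform over {1, …, 139} (marginal of a uniform permutation), so P[π(i) > i] = (n − i)/n. Summing: Σ_{i=1}^{139} (n − i)/n = (0 + 1 + … + 138)/139 = 139(139 − 1)/(2·139) = (139 − 1)/2.
Hence E[X] = Σ_{i=1}^{139} (139 − i)/139 = 69 ≈ 69.000.

E[X] = 69 = 69.000.


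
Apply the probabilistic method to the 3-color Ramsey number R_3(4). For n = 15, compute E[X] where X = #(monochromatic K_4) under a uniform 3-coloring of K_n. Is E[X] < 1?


E[X] = C(15, 4) · 3^{1 − 6} = 1365 · 3^{−5} = 1365/243.
As a reduced fraction: E[X] = 455/81 ≈ 5.617284.
Is E[X] < 1? NO.
Since E[X] ≥ 1, the first-moment bound is inconclusive at n = 15; it does NOT by itself certify R_3(4) > 15.

E[X] = 455/81 ≈ 5.617284; E[X] ≥ 1; first-moment method inconclusive here.


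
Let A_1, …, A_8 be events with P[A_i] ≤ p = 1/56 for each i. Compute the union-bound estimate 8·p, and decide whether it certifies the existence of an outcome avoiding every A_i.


Union bound: P[∪_{i=1}^{8} A_i] ≤ Σ_i P[A_i] ≤ 8·p = 8·(1/56) = 1/7.
Numerically: 1/7 ≈ 0.142857.
Is 1/7 < 1? YES.
Since P[∪ A_i] ≤ 1/7 < 1, the complement has P[∩ A_i^c] ≥ 1 − 1/7 = 6/7 > 0, so some outcome avoids every A_i.

8·p = 1/7 ≈ 0.142857; existence CERTIFIED by the union bound.


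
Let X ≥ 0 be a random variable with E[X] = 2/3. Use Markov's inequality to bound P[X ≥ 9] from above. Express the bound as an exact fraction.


μ = E[X] = 2/3, a = 9.
Markov: P[X ≥ 9] ≤ μ/a = (2/3)/9 = 2/27.
Numerically: ≈ 0.07407.
(Since a = 9 > μ = 0.66667, the bound 2/27 is < 1 and informative.)

P[X ≥ 9] ≤ 2/27 ≈ 0.07407.


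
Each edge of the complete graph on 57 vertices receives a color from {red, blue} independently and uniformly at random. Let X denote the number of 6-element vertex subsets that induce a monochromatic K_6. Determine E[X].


Let X = Σ_S X_S over the C(57, 6) = 36288252 subsets S of size 6, where X_S = 1 if the K_6 on S is monochromatic.
For a fixed S, the K_6 on S has C(6, 2) = 15 edges. P[all 15 edges red] = (1/2)^15, and likewise for blue, so P[monochromatic] = 2·(1/2)^15 = 2^{1 − 15} = 1/16384.
Summing: E[X] = C(57, 6) · 2^{1 − 15} = 36288252 · 1/16384 = 9072063/4096.
Numerically: E[X] ≈ 2214.85913.

E[X] = C(57,6)·2^(1−C(6,2)) = 9072063/4096 ≈ 2214.85913.


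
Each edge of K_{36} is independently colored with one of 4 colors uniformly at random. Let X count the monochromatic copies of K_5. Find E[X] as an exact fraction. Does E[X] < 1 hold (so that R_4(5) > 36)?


E[X] = C(36, 5) · 4^{1 − 10} = 376992 · 4^{−9} = 376992/262144.
As a reduced fraction: E[X] = 11781/8192 ≈ 1.438110.
Is E[X] < 1? NO.
Since E[X] ≥ 1, the first-moment bound is inconclusive at n = 36; it does NOT by itself certify R_4(5) > 36.

E[X] = 11781/8192 ≈ 1.438110; E[X] ≥ 1; first-moment method inconclusive here.


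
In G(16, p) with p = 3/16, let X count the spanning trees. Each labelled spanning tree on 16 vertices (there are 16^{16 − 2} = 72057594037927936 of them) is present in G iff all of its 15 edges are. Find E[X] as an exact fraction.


K_16 has 16^{16 − 2} = 72057594037927936 labelled spanning trees.
For each such spanning tree H, let X_H = 1 if all 15 edges of H are present in G. Then P[X_H = 1] = p^{15} = (3/16)^{15} = 14348907/1152921504606846976.
By linearity: E[X] = Σ_H E[X_H] = 72057594037927936 · p^{15} = 72057594037927936 · 14348907/1152921504606846976 = 14348907/16.
Numerically: E[X] ≈ 8.9681e+05.

E[X] = 72057594037927936 · (3/16)^{15} = 14348907/16 ≈ 8.9681e+05.


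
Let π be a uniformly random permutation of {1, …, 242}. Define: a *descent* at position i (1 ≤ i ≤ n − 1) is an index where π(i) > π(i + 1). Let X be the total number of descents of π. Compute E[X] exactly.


Write X = Σ X_I over i = 1, …, 241, with X_I the indicator of one descent.
There are 241 indicators.
For each fixed i, the pair (π(i), π(i+1)) is a uniformly random ordered pair of distinct values from {1, …, 242}; by symmetry P[π(i) > π(i+1)] = 1/2.
By linearity: E[X] = 241 · (1/2) = (242 − 1) · (1/2) = 241/2 ≈ 120.500000.

E[X] = 241/2 = 120.500000.


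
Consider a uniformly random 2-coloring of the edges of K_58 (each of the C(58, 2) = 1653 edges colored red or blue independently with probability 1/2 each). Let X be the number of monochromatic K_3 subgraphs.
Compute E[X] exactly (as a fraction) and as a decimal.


Let X = Σ_S X_S over the C(58, 3) = 30856 subsets S of size 3, where X_S = 1 if the K_3 on S is monochromatic.
For a fixed S, the K_3 on S has C(3, 2) = 3 edges. P[all 3 edges red] = (1/2)^3, and likewise for blue, so P[monochromatic] = 2·(1/2)^3 = 2^{1 − 3} = 1/4.
By linearity: E[X] = C(58, 3) · 2^{1 − 3} = 30856 · 1/4 = 7714.
Numerically: E[X] ≈ 7714.000000.

E[X] = C(58,3)·2^(1−C(3,2)) = 7714 ≈ 7714.000000.


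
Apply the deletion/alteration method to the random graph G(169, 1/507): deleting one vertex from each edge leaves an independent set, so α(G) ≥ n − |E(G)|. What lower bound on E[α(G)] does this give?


E[|E(G)|] = C(169, 2)·p = 14196 · (1/507) = 28.
E[α(G)] ≥ n − E[|E(G)|] = 169 − 28 = 141.
Numerically: ≈ 141.000000.
(This is only a lower bound; the true E[α(G)] may be larger.)

E[α(G)] ≥ 141 ≈ 141.000000.


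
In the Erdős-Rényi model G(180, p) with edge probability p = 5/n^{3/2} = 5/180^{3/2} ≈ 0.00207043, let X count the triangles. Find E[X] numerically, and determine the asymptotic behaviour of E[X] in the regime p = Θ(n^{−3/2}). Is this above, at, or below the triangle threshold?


Number of potential triangles: C(180, 3) = 955860.
Each occurs with probability p³ ≈ (0.00207043)³ ≈ 8.87531427e-09.
By linearity: E[X] = C(180, 3)·p³ ≈ 955860 · 8.87531427e-09 ≈ 0.008484.
Since α = 3/2 > 1, p = c/n^{3/2} = o(1/n) is below the triangle threshold p ~ 1/n. Asymptotically E[X] ~ (c³/6)·n^{3(1−α)} = (5³/6)·n^{-1.5} → 0, so by Markov's inequality G has no triangles w.h.p.

E[X] ≈ 0.008484; in regime p = Θ(1/n^{3/2}) E[X] tends to 0 (below the triangle threshold p ~ 1/n).


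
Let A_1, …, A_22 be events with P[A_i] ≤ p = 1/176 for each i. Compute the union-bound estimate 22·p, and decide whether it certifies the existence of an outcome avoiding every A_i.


Union bound: P[∪_{i=1}^{22} A_i] ≤ Σ_i P[A_i] ≤ 22·p = 22·(1/176) = 1/8.
Numerically: 1/8 ≈ 0.1250000.
Is 1/8 < 1? YES.
Since P[∪ A_i] ≤ 1/8 < 1, the complement has P[∩ A_i^c] ≥ 1 − 1/8 = 7/8 > 0, so some outcome avoids every A_i.

22·p = 1/8 ≈ 0.1250000; existence CERTIFIED by the union bound.


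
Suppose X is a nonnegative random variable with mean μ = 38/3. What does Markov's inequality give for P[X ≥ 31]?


μ = E[X] = 38/3, a = 31.
Markov: P[X ≥ 31] ≤ μ/a = (38/3)/31 = 38/93.
Numerically: ≈ 0.409.
(Since a = 31 > μ = 12.667, the bound 38/93 is < 1 and informative.)

P[X ≥ 31] ≤ 38/93 ≈ 0.409.


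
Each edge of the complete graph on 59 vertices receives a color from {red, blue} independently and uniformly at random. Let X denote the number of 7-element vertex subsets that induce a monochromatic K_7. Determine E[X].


Let X = Σ_S X_S over the C(59, 7) = 341149446 subsets S of size 7, where X_S = 1 if the K_7 on S is monochromatic.
For a fixed S, the K_7 on S has C(7, 2) = 21 edges. P[all 21 edges red] = (1/2)^21, and likewise for blue, so P[monochromatic] = 2·(1/2)^21 = 2^{1 − 21} = 1/1048576.
Summing: E[X] = C(59, 7) · 2^{1 − 21} = 341149446 · 1/1048576 = 170574723/524288.
Numerically: E[X] ≈ 325.34546.

E[X] = C(59,7)·2^(1−C(7,2)) = 170574723/524288 ≈ 325.34546.


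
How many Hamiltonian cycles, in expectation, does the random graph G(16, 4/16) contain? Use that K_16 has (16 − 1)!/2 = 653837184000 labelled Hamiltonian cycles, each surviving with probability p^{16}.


K_16 has (16 − 1)!/2 = 653837184000 labelled Hamiltonian cycles.
For each such Hamiltonian cycle H, let X_H = 1 if all 16 edges of H are present in G. Then P[X_H = 1] = p^{16} = (1/4)^{16} = 1/4294967296.
Summing the indicators: E[X] = Σ_H E[X_H] = 653837184000 · p^{16} = 653837184000 · 1/4294967296 = 638512875/4194304.
Numerically: E[X] ≈ 152.23.

E[X] = 653837184000 · (1/4)^{16} = 638512875/4194304 ≈ 152.23.


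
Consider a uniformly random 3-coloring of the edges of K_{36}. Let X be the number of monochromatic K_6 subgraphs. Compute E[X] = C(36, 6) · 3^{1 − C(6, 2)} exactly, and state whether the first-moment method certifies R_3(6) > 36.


E[X] = C(36, 6) · 3^{1 − 15} = 1947792 · 3^{−14} = 1947792/4782969.
As a reduced fraction: E[X] = 649264/1594323 ≈ 0.4072.
Is E[X] < 1? YES.
Since E[X] < 1, there exists a 3-coloring of K_{36} with no monochromatic K_6; hence R_3(6) > 36.

E[X] = 649264/1594323 ≈ 0.4072; E[X] < 1, so R_3(6) > 36.


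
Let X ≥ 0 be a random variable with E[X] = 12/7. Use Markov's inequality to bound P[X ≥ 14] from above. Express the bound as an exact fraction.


μ = E[X] = 12/7, a = 14.
Markov: P[X ≥ 14] ≤ μ/a = (12/7)/14 = 6/49.
Numerically: ≈ 0.122.
(Since a = 14 > μ = 1.714, the bound 6/49 is < 1 and informative.)

P[X ≥ 14] ≤ 6/49 ≈ 0.122.


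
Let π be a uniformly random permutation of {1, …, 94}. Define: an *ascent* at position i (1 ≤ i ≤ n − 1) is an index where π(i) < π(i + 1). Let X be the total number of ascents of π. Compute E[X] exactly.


Write X = Σ X_I over i = 1, …, 93, with X_I the indicator of one ascent.
There are 93 indicators.
For each fixed i, the pair (π(i), π(i+1)) is a uniformly random ordered pair of distinct values from {1, …, 94}; by symmetry P[π(i) < π(i+1)] = 1/2.
By linearity: E[X] = 93 · (1/2) = (94 − 1) · (1/2) = 93/2 ≈ 46.5000.

E[X] = 93/2 = 46.5000.


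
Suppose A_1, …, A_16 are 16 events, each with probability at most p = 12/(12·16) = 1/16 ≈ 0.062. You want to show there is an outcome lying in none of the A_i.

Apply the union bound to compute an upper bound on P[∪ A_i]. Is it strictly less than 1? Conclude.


Union bound: P[∪_{i=1}^{16} A_i] ≤ Σ_i P[A_i] ≤ 16·p = 16·(1/16) = 1.
Numerically: 1 ≈ 1.000.
Is 1 < 1? NO.
Since the bound 1 is ≥ 1, the union bound is uninformative here; it does NOT by itself certify existence.

16·p = 1 ≈ 1.000; existence NOT certified by the union bound.


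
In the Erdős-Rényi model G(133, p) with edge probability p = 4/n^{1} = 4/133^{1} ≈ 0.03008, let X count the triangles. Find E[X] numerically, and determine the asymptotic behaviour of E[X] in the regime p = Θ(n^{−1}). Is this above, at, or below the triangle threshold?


Number of potential triangles: C(133, 3) = 383306.
Each occurs with probability p³ ≈ (0.03008)³ ≈ 2.720352e-05.
By linearity: E[X] = C(133, 3)·p³ ≈ 383306 · 2.720352e-05 ≈ 10.4273.
Here α = 1, so p = 4/n is exactly at the triangle threshold p ~ 1/n. Asymptotically E[X] → c³/6 = 4³/6 = 32/3 ≈ 10.6667, a bounded constant. In this regime the triangle count is asymptotically Poisson(c³/6).

E[X] ≈ 10.4273; in regime p = Θ(1/n^{1}) E[X] stays bounded (at the triangle threshold p ~ 1/n).


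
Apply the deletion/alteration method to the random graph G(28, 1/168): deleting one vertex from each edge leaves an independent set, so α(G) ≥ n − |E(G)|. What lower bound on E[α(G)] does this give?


E[|E(G)|] = C(28, 2)·p = 378 · (1/168) = 9/4.
E[α(G)] ≥ n − E[|E(G)|] = 28 − 9/4 = 103/4.
Numerically: ≈ 25.75000.
(This is only a lower bound; the true E[α(G)] may be larger.)

E[α(G)] ≥ 103/4 ≈ 25.75000.
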